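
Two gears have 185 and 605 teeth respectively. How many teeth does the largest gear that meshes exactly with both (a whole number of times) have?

5

Euclid: 605 = 3·185 + 50; 185 = 3·50 + 35; 50 = 1·35 + 15; 35 = 2·15 + 5; 15 = 3·5 + 0. Last nonzero remainder: 5.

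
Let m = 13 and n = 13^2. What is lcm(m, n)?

max exponent per prime: 13^2 = 169

169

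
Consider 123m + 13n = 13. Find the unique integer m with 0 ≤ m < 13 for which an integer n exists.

Euclid: 123 = 9·13 + 6; 13 = 2·6 + 1; 6 = 6·1 + 0 → gcd = 1; 13 = 1·13.
Back-substitution yields 123·(-2) + 13·(19) = 1, so one solution is m = -2·13 = -26, n = 19·13 = 247.
Solutions in m differ by 13/1 = 13; the one in [0, 13) is -26 mod 13 = 0.

0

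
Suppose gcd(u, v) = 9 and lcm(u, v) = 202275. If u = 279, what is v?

Using uv = gcd(u,v)·lcm(u,v) = 9·202275 = 1820475, we get v = 1820475/279 = 6525.

6525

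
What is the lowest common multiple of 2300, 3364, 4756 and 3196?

63365733700

2300 = 2² · 5² · 23; 3364 = 2² · 29²; 4756 = 2² · 29 · 41; 3196 = 2² · 17 · 47
lcm takes max exponent of each prime: 2² · 5² · 17 · 23 · 29² · 41 · 47 = 63365733700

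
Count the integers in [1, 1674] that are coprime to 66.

66 = 2·3·11. Inclusion–exclusion on these primes:
1674 − ⌊1674/2⌋ − ⌊1674/3⌋ − ⌊1674/11⌋ + ⌊1674/6⌋ + ⌊1674/22⌋ + ⌊1674/33⌋ − ⌊1674/66⌋ = 507

507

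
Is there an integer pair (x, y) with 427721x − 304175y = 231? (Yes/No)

gcd(427721, 304175): 427721 = 1·304175 + 123546; 304175 = 2·123546 + 57083; 123546 = 2·57083 + 9380; 57083 = 6·9380 + 803; 9380 = 11·803 + 547; 803 = 1·547 + 256; 547 = 2·256 + 35; 256 = 7·35 + 11; 35 = 3·11 + 2; 11 = 5·2 + 1; 2 = 2·1 + 0 → 1
1 divides 231, so a solution exists.

Yes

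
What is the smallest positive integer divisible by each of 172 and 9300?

172 = 2² · 43; 9300 = 2² · 3 · 5² · 31
max exponents: 2² · 3 · 5² · 31 · 43 = 399900

399900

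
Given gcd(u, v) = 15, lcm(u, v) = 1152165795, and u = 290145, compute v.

59565

u·v = gcd·lcm = 15·1152165795 = 17282486925, so v = 17282486925/290145 = 59565.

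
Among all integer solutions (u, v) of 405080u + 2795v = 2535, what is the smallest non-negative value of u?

30

Euclid: 405080 = 144·2795 + 2600; 2795 = 1·2600 + 195; 2600 = 13·195 + 65; 195 = 3·65 + 0 → gcd = 65; 2535 = 65·39.
Back-substitution yields 405080·(14) + 2795·(-2029) = 65, so one solution is u = 14·39 = 546, v = -2029·39 = -79131.
Solutions in u differ by 2795/65 = 43; the one in [0, 43) is 546 mod 43 = 30.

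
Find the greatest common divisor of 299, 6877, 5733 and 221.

gcd(299, 6877): 6877 = 23·299 + 0 → 299
gcd(299, 5733): 5733 = 19·299 + 52; 299 = 5·52 + 39; 52 = 1·39 + 13; 39 = 3·13 + 0 → 13
gcd(13, 221): 221 = 17·13 + 0 → 13

13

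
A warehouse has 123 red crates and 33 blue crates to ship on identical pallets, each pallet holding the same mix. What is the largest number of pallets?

123 = 3 · 41
33 = 3 · 11
Common: 3 = 3

3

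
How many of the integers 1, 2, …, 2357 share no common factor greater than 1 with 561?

Prime factors of 561: 3, 11, 17. Count integers ≤ 2357 divisible by none of them.
By inclusion–exclusion: 2357 − ⌊2357/3⌋ − ⌊2357/11⌋ − ⌊2357/17⌋ + ⌊2357/33⌋ + ⌊2357/51⌋ + ⌊2357/187⌋ − ⌊2357/561⌋ = 1345.

1345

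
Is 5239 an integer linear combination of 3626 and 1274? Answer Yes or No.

By Bézout, 3626u − 1274v = 5239 has integer solutions iff gcd(3626, 1274) | 5239.
Euclid: 3626 = 2·1274 + 1078; 1274 = 1·1078 + 196; 1078 = 5·196 + 98; 196 = 2·98 + 0. gcd = 98; 5239 mod 98 = 45. No.

No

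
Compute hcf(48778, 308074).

2

Euclid: 308074 = 6·48778 + 15406; 48778 = 3·15406 + 2560; 15406 = 6·2560 + 46; 2560 = 55·46 + 30; 46 = 1·30 + 16; 30 = 1·16 + 14; 16 = 1·14 + 2; 14 = 7·2 + 0. Last nonzero remainder: 2.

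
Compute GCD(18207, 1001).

Euclid: 18207 = 18·1001 + 189; 1001 = 5·189 + 56; 189 = 3·56 + 21; 56 = 2·21 + 14; 21 = 1·14 + 7; 14 = 2·7 + 0. Last nonzero remainder: 7.

7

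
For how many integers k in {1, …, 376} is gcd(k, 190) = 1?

190 = 2·5·19. Inclusion–exclusion on these primes:
376 − ⌊376/2⌋ − ⌊376/5⌋ − ⌊376/19⌋ + ⌊376/10⌋ + ⌊376/38⌋ + ⌊376/95⌋ − ⌊376/190⌋ = 142

142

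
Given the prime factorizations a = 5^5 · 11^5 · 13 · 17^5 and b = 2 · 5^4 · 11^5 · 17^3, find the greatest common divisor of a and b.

494527226875

min exponent per shared prime: 5^4 · 11^5 · 17^3 = 494527226875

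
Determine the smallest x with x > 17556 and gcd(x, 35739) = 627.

Multiples of 627 above 17556: 627·29, 627·30, … . Need the cofactor coprime to 35739/627 = 57.
Checking s = 29, 30, … the first with gcd(s, 57) = 1 is s = 29, giving 18183.

18183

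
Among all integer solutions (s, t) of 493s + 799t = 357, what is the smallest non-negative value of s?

gcd(493, 799) = 17 (Euclid: 799 = 1·493 + 306; 493 = 1·306 + 187; 306 = 1·187 + 119; 187 = 1·119 + 68; 119 = 1·68 + 51; 68 = 1·51 + 17; 51 = 3·17 + 0), and 17 | 357.
Extended Euclid: 493·(13) + 799·(-8) = 17. Scale by 21: s₀ = 273.
General solution s = s₀ + 47k; reducing mod 47 gives s = 38 (and t = -23).

38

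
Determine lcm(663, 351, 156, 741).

663 = 3 · 13 · 17; 351 = 3³ · 13; 156 = 2² · 3 · 13; 741 = 3 · 13 · 19
lcm takes max exponent of each prime: 2² · 3³ · 13 · 17 · 19 = 453492

453492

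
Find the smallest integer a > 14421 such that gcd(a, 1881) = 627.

15675

Multiples of 627 above 14421: 627·24, 627·25, … . Need the cofactor coprime to 1881/627 = 3.
Checking s = 24, 25, … the first with gcd(s, 3) = 1 is s = 25, giving 15675.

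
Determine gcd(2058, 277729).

1

2058 = 2 · 3 · 7³
277729 = 17² · 31²
Common: 1 = 1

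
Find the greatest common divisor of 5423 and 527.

5423 = 11 · 17 · 29
527 = 17 · 31
Common: 17 = 17

17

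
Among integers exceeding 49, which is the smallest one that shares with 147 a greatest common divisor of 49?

98

Multiples of 49 above 49: 49·2, 49·3, … . Need the cofactor coprime to 147/49 = 3.
Checking s = 2, 3, … the first with gcd(s, 3) = 1 is s = 2, giving 98.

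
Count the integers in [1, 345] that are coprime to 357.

185

357 = 3·7·17. Inclusion–exclusion on these primes:
345 − ⌊345/3⌋ − ⌊345/7⌋ − ⌊345/17⌋ + ⌊345/21⌋ + ⌊345/51⌋ + ⌊345/119⌋ − ⌊345/357⌋ = 185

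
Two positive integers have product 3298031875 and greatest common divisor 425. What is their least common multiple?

For any two positive integers, gcd × lcm equals their product. Hence lcm = 3298031875 / 425 = 7760075.

7760075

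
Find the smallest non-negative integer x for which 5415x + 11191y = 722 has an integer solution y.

gcd(5415, 11191) = 361 (Euclid: 11191 = 2·5415 + 361; 5415 = 15·361 + 0), and 361 | 722.
Extended Euclid: 5415·(-2) + 11191·(1) = 361. Scale by 2: x₀ = -4.
General solution x = x₀ + 31t; reducing mod 31 gives x = 27 (and y = -13).

27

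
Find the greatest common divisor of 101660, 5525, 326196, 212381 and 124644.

gcd(101660, 5525): 101660 = 18·5525 + 2210; 5525 = 2·2210 + 1105; 2210 = 2·1105 + 0 → 1105
gcd(1105, 326196): 326196 = 295·1105 + 221; 1105 = 5·221 + 0 → 221
gcd(221, 212381): 212381 = 961·221 + 0 → 221
gcd(221, 124644): 124644 = 564·221 + 0 → 221

221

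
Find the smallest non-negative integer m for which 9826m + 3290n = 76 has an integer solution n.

gcd(9826, 3290) = 2 (Euclid: 9826 = 2·3290 + 3246; 3290 = 1·3246 + 44; 3246 = 73·44 + 34; 44 = 1·34 + 10; 34 = 3·10 + 4; 10 = 2·4 + 2; 4 = 2·2 + 0), and 2 | 76.
Extended Euclid: 9826·(-673) + 3290·(2010) = 2. Scale by 38: m₀ = -25574.
General solution m = m₀ + 1645t; reducing mod 1645 gives m = 746 (and n = -2228).

746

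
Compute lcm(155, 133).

20615

155 = 5 · 31; 133 = 7 · 19
max exponents: 5 · 7 · 19 · 31 = 20615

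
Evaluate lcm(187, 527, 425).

187 = 11 · 17; 527 = 17 · 31; 425 = 5² · 17
lcm takes max exponent of each prime: 5² · 11 · 17 · 31 = 144925

144925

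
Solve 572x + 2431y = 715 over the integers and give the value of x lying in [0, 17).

14

Reduce mod 2431: 572x ≡ 715 (mod 2431). With g = gcd(572, 2431) = 143 dividing 715, divide through: 4x ≡ 5 (mod 17).
Since gcd(4, 17) = 1, x ≡ 5·(4)⁻¹ ≡ 14 (mod 17). Smallest non-negative: 14.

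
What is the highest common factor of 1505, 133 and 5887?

7

gcd(1505, 133): 1505 = 11·133 + 42; 133 = 3·42 + 7; 42 = 6·7 + 0 → 7
gcd(7, 5887): 5887 = 841·7 + 0 → 7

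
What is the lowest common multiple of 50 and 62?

1550

gcd first: 62 = 1·50 + 12; 50 = 4·12 + 2; 12 = 6·2 + 0 → gcd = 2
lcm = 50·62/gcd = 3100/2 = 1550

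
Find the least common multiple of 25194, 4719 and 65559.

5124484794

lcm(25194, 4719) = 25194·4719/gcd = 118890486/39 = 3048474
lcm(3048474, 65559) = 3048474·65559/gcd = 199854906966/39 = 5124484794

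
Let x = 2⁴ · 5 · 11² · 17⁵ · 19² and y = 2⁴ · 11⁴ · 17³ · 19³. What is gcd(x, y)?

3433676048

min exponent per shared prime: 2⁴ · 11² · 17³ · 19² = 3433676048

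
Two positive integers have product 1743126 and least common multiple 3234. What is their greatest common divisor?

539

From gcd × lcm = mn: gcd = 1743126 / 3234 = 539.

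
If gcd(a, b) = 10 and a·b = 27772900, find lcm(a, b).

2777290

gcd·lcm = product, so lcm = 27772900/10 = 2777290.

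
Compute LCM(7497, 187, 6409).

31090059

lcm(7497, 187) = 7497·187/gcd = 1401939/17 = 82467
lcm(82467, 6409) = 82467·6409/gcd = 528531003/17 = 31090059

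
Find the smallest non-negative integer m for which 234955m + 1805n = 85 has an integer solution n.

gcd(234955, 1805) = 5 (Euclid: 234955 = 130·1805 + 305; 1805 = 5·305 + 280; 305 = 1·280 + 25; 280 = 11·25 + 5; 25 = 5·5 + 0), and 5 | 85.
Extended Euclid: 234955·(-71) + 1805·(9242) = 5. Scale by 17: m₀ = -1207.
General solution m = m₀ + 361t; reducing mod 361 gives m = 237 (and n = -30850).

237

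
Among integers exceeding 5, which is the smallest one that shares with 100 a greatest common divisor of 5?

15

gcd(k, 100) = 5 forces 5 | k; write k = 5s. Then gcd(5s, 5·20) = 5·gcd(s, 20), so need gcd(s, 20) = 1.
5s > 5 gives s ≥ 2. The least s ≥ 2 coprime to 20 is 3, so k = 5·3 = 15.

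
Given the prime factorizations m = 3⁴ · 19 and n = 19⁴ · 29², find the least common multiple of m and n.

8877596841

max exponent per prime: 3⁴ · 19⁴ · 29² = 8877596841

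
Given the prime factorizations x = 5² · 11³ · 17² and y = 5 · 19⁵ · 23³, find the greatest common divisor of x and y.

min exponent per shared prime: 5 = 5

5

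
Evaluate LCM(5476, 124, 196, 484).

lcm(5476, 124) = 5476·124/gcd = 679024/4 = 169756
lcm(169756, 196) = 169756·196/gcd = 33272176/4 = 8318044
lcm(8318044, 484) = 8318044·484/gcd = 4025933296/4 = 1006483324

1006483324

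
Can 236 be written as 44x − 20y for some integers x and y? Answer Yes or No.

By Bézout, 44x − 20y = 236 has integer solutions iff gcd(44, 20) | 236.
Euclid: 44 = 2·20 + 4; 20 = 5·4 + 0. gcd = 4; 236 mod 4 = 0. Yes.

Yes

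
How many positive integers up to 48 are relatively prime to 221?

Prime factors of 221: 13, 17. Count integers ≤ 48 divisible by none of them.
By inclusion–exclusion: 48 − ⌊48/13⌋ − ⌊48/17⌋ + ⌊48/221⌋ = 43.

43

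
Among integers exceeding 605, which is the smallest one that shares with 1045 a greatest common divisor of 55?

gcd(a, 1045) = 55 forces 55 | a; write a = 55s. Then gcd(55s, 55·19) = 55·gcd(s, 19), so need gcd(s, 19) = 1.
55s > 605 gives s ≥ 12. The least s ≥ 12 coprime to 19 is 12, so a = 55·12 = 660.

660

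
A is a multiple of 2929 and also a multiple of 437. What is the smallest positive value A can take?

gcd first: 2929 = 6·437 + 307; 437 = 1·307 + 130; 307 = 2·130 + 47; 130 = 2·47 + 36; 47 = 1·36 + 11; 36 = 3·11 + 3; 11 = 3·3 + 2; 3 = 1·2 + 1; 2 = 2·1 + 0 → gcd = 1
lcm = 2929·437/gcd = 1279973/1 = 1279973

1279973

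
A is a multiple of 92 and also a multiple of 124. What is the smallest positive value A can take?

2852

gcd first: 124 = 1·92 + 32; 92 = 2·32 + 28; 32 = 1·28 + 4; 28 = 7·4 + 0 → gcd = 4
lcm = 92·124/gcd = 11408/4 = 2852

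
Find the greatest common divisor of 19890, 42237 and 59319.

gcd(19890, 42237): 42237 = 2·19890 + 2457; 19890 = 8·2457 + 234; 2457 = 10·234 + 117; 234 = 2·117 + 0 → 117
gcd(117, 59319): 59319 = 507·117 + 0 → 117

117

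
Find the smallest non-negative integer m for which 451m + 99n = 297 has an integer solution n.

Euclid: 451 = 4·99 + 55; 99 = 1·55 + 44; 55 = 1·44 + 11; 44 = 4·11 + 0 → gcd = 11; 297 = 11·27.
Back-substitution yields 451·(2) + 99·(-9) = 11, so one solution is m = 2·27 = 54, n = -9·27 = -243.
Solutions in m differ by 99/11 = 9; the one in [0, 9) is 54 mod 9 = 0.

0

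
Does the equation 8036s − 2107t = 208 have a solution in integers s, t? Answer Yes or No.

By Bézout, 8036s − 2107t = 208 has integer solutions iff gcd(8036, 2107) | 208.
Euclid: 8036 = 3·2107 + 1715; 2107 = 1·1715 + 392; 1715 = 4·392 + 147; 392 = 2·147 + 98; 147 = 1·98 + 49; 98 = 2·49 + 0. gcd = 49; 208 mod 49 = 12. No.

No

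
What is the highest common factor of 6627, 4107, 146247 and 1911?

3

6627 = 3 · 47²; 4107 = 3 · 37²; 146247 = 3 · 29 · 41²; 1911 = 3 · 7² · 13
gcd takes min exponent of each prime: 3 = 3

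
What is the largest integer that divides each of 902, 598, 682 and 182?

2

gcd(902, 598): 902 = 1·598 + 304; 598 = 1·304 + 294; 304 = 1·294 + 10; 294 = 29·10 + 4; 10 = 2·4 + 2; 4 = 2·2 + 0 → 2
gcd(2, 682): 682 = 341·2 + 0 → 2
gcd(2, 182): 182 = 91·2 + 0 → 2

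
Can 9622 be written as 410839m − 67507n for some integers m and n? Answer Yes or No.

gcd(410839, 67507): 410839 = 6·67507 + 5797; 67507 = 11·5797 + 3740; 5797 = 1·3740 + 2057; 3740 = 1·2057 + 1683; 2057 = 1·1683 + 374; 1683 = 4·374 + 187; 374 = 2·187 + 0 → 187
187 does not divide 9622, so a solution does not exist.

No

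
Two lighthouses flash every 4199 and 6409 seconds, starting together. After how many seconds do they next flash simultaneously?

121771

gcd first: 6409 = 1·4199 + 2210; 4199 = 1·2210 + 1989; 2210 = 1·1989 + 221; 1989 = 9·221 + 0 → gcd = 221
lcm = 4199·6409/gcd = 26911391/221 = 121771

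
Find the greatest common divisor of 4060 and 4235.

4060 = 2² · 5 · 7 · 29
4235 = 5 · 7 · 11²
Common: 5 · 7 = 35

35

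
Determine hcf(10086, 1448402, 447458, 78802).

2

10086 = 2 · 3 · 41²; 1448402 = 2 · 23² · 37²; 447458 = 2 · 11² · 43²; 78802 = 2 · 31² · 41
gcd takes min exponent of each prime: 2 = 2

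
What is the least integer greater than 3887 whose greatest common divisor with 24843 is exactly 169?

gcd(x, 24843) = 169 forces 169 | x; write x = 169s. Then gcd(169s, 169·147) = 169·gcd(s, 147), so need gcd(s, 147) = 1.
169s > 3887 gives s ≥ 24. The least s ≥ 24 coprime to 147 is 25, so x = 169·25 = 4225.

4225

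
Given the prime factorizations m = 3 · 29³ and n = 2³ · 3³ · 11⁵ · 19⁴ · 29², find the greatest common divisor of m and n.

min exponent per shared prime: 3 · 29² = 2523

2523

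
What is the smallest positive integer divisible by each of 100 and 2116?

52900

gcd first: 2116 = 21·100 + 16; 100 = 6·16 + 4; 16 = 4·4 + 0 → gcd = 4
lcm = 100·2116/gcd = 211600/4 = 52900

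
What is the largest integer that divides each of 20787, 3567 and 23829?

20787 = 3 · 13² · 41; 3567 = 3 · 29 · 41; 23829 = 3 · 13² · 47
gcd takes min exponent of each prime: 3 = 3

3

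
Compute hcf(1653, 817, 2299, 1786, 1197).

1653 = 3 · 19 · 29; 817 = 19 · 43; 2299 = 11² · 19; 1786 = 2 · 19 · 47; 1197 = 3² · 7 · 19
gcd takes min exponent of each prime: 19 = 19

19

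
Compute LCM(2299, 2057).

2299 = 11² · 19; 2057 = 11² · 17
max exponents: 11² · 17 · 19 = 39083

39083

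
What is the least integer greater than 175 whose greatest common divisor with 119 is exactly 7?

182

119 = 7·17. Any a with gcd(a, 119) = 7 is a multiple of 7, say 7s, with s coprime to 17.
Need s > 175/7, so s ≥ 26. First s ≥ 26 with gcd(s, 17) = 1 is s = 26. Thus a = 7·26 = 182.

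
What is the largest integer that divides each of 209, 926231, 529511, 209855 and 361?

gcd(209, 926231): 926231 = 4431·209 + 152; 209 = 1·152 + 57; 152 = 2·57 + 38; 57 = 1·38 + 19; 38 = 2·19 + 0 → 19
gcd(19, 529511): 529511 = 27869·19 + 0 → 19
gcd(19, 209855): 209855 = 11045·19 + 0 → 19
gcd(19, 361): 361 = 19·19 + 0 → 19

19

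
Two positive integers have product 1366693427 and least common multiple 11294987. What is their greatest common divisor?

121

From gcd × lcm = ab: gcd = 1366693427 / 11294987 = 121.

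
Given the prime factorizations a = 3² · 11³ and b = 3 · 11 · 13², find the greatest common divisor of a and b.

min exponent per shared prime: 3 · 11 = 33

33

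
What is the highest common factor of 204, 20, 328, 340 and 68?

4

gcd(204, 20): 204 = 10·20 + 4; 20 = 5·4 + 0 → 4
gcd(4, 328): 328 = 82·4 + 0 → 4
gcd(4, 340): 340 = 85·4 + 0 → 4
gcd(4, 68): 68 = 17·4 + 0 → 4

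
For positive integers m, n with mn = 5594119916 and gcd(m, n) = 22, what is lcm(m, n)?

gcd·lcm = product, so lcm = 5594119916/22 = 254278178.

254278178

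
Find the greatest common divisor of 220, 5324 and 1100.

gcd(220, 5324): 5324 = 24·220 + 44; 220 = 5·44 + 0 → 44
gcd(44, 1100): 1100 = 25·44 + 0 → 44

44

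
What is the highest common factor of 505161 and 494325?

Euclid: 505161 = 1·494325 + 10836; 494325 = 45·10836 + 6705; 10836 = 1·6705 + 4131; 6705 = 1·4131 + 2574; 4131 = 1·2574 + 1557; 2574 = 1·1557 + 1017; 1557 = 1·1017 + 540; 1017 = 1·540 + 477; 540 = 1·477 + 63; 477 = 7·63 + 36; 63 = 1·36 + 27; 36 = 1·27 + 9; 27 = 3·9 + 0. Last nonzero remainder: 9.

9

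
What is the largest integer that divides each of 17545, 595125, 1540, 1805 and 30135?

17545 = 5 · 11² · 29; 595125 = 3² · 5³ · 23²; 1540 = 2² · 5 · 7 · 11; 1805 = 5 · 19²; 30135 = 3 · 5 · 7² · 41
gcd takes min exponent of each prime: 5 = 5

5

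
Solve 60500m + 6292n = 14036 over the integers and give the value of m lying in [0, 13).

2

Reduce mod 6292: 60500m ≡ 14036 (mod 6292). With g = gcd(60500, 6292) = 484 dividing 14036, divide through: 125m ≡ 29 (mod 13).
Since gcd(125, 13) = 1, m ≡ 29·(125)⁻¹ ≡ 2 (mod 13). Smallest non-negative: 2.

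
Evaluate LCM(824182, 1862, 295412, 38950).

824182 = 2 · 19 · 23² · 41; 1862 = 2 · 7² · 19; 295412 = 2² · 13² · 19 · 23; 38950 = 2 · 5² · 19 · 41
lcm takes max exponent of each prime: 2² · 5² · 7² · 13² · 19 · 23² · 41 = 341252557100

341252557100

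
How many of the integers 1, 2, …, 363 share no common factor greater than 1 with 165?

165 = 3·5·11. Inclusion–exclusion on these primes:
363 − ⌊363/3⌋ − ⌊363/5⌋ − ⌊363/11⌋ + ⌊363/15⌋ + ⌊363/33⌋ + ⌊363/55⌋ − ⌊363/165⌋ = 176

176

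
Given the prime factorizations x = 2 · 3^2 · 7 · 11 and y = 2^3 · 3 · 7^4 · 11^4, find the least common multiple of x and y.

max exponent per prime: 2^3 · 3^2 · 7^4 · 11^4 = 2531018952

2531018952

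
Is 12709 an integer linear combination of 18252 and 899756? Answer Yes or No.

No

gcd(18252, 899756): 899756 = 49·18252 + 5408; 18252 = 3·5408 + 2028; 5408 = 2·2028 + 1352; 2028 = 1·1352 + 676; 1352 = 2·676 + 0 → 676
676 does not divide 12709, so a solution does not exist.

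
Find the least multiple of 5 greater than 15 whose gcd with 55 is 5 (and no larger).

20

55 = 5·11. Any m with gcd(m, 55) = 5 is a multiple of 5, say 5s, with s coprime to 11.
Need s > 15/5, so s ≥ 4. First s ≥ 4 with gcd(s, 11) = 1 is s = 4. Thus m = 5·4 = 20.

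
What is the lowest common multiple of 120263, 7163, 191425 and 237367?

54897052925

120263 = 11 · 13 · 29²; 7163 = 13 · 19 · 29; 191425 = 5² · 13 · 19 · 31; 237367 = 13 · 19 · 31²
lcm takes max exponent of each prime: 5² · 11 · 13 · 19 · 29² · 31² = 54897052925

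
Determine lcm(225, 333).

gcd first: 333 = 1·225 + 108; 225 = 2·108 + 9; 108 = 12·9 + 0 → gcd = 9
lcm = 225·333/gcd = 74925/9 = 8325

8325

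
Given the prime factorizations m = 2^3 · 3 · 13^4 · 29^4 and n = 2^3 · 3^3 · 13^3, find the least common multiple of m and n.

max exponent per prime: 2^3 · 3^3 · 13^4 · 29^4 = 4363340970456

4363340970456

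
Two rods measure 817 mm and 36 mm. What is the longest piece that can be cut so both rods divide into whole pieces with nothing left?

817 = 19 · 43
36 = 2² · 3²
Common: 1 = 1

1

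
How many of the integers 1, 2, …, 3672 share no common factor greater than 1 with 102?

Prime factors of 102: 2, 3, 17. Count integers ≤ 3672 divisible by none of them.
By inclusion–exclusion: 3672 − ⌊3672/2⌋ − ⌊3672/3⌋ − ⌊3672/17⌋ + ⌊3672/6⌋ + ⌊3672/34⌋ + ⌊3672/51⌋ − ⌊3672/102⌋ = 1152.

1152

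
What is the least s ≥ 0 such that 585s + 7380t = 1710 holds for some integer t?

gcd(585, 7380) = 45 (Euclid: 7380 = 12·585 + 360; 585 = 1·360 + 225; 360 = 1·225 + 135; 225 = 1·135 + 90; 135 = 1·90 + 45; 90 = 2·45 + 0), and 45 | 1710.
Extended Euclid: 585·(-63) + 7380·(5) = 45. Scale by 38: s₀ = -2394.
General solution s = s₀ + 164k; reducing mod 164 gives s = 66 (and t = -5).

66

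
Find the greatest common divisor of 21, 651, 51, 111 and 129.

gcd(21, 651): 651 = 31·21 + 0 → 21
gcd(21, 51): 51 = 2·21 + 9; 21 = 2·9 + 3; 9 = 3·3 + 0 → 3
gcd(3, 111): 111 = 37·3 + 0 → 3
gcd(3, 129): 129 = 43·3 + 0 → 3

3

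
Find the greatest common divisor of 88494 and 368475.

88494 = 2 · 3 · 7³ · 43
368475 = 3 · 5² · 17³
Common: 3 = 3

3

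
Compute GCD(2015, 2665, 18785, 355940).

65

2015 = 5 · 13 · 31; 2665 = 5 · 13 · 41; 18785 = 5 · 13 · 17²; 355940 = 2² · 5 · 13 · 37²
gcd takes min exponent of each prime: 5 · 13 = 65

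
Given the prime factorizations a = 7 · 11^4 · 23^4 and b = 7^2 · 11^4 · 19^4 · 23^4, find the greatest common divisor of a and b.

28680064567

min exponent per shared prime: 7 · 11^4 · 23^4 = 28680064567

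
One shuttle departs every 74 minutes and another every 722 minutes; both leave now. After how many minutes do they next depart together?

74 = 2 · 37; 722 = 2 · 19²
max exponents: 2 · 19² · 37 = 26714

26714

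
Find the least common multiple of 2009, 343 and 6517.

267197

2009 = 7² · 41; 343 = 7³; 6517 = 7³ · 19
lcm takes max exponent of each prime: 7³ · 19 · 41 = 267197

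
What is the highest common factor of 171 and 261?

Euclid: 261 = 1·171 + 90; 171 = 1·90 + 81; 90 = 1·81 + 9; 81 = 9·9 + 0. Last nonzero remainder: 9.

9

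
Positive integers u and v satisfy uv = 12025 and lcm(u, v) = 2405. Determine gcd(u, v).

From gcd × lcm = uv: gcd = 12025 / 2405 = 5.

5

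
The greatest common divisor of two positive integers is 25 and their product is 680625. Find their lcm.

27225

Since gcd(u,v)·lcm(u,v) = uv, lcm = 680625/25 = 27225.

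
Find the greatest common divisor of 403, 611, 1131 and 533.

403 = 13 · 31; 611 = 13 · 47; 1131 = 3 · 13 · 29; 533 = 13 · 41
gcd takes min exponent of each prime: 13 = 13

13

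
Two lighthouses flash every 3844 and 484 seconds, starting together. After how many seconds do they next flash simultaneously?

465124

gcd first: 3844 = 7·484 + 456; 484 = 1·456 + 28; 456 = 16·28 + 8; 28 = 3·8 + 4; 8 = 2·4 + 0 → gcd = 4
lcm = 3844·484/gcd = 1860496/4 = 465124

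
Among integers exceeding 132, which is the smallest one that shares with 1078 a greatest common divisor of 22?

1078 = 22·49. Any a with gcd(a, 1078) = 22 is a multiple of 22, say 22s, with s coprime to 49.
Need s > 132/22, so s ≥ 7. First s ≥ 7 with gcd(s, 49) = 1 is s = 8. Thus a = 22·8 = 176.

176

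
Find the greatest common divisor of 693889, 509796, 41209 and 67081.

gcd(693889, 509796): 693889 = 1·509796 + 184093; 509796 = 2·184093 + 141610; 184093 = 1·141610 + 42483; 141610 = 3·42483 + 14161; 42483 = 3·14161 + 0 → 14161
gcd(14161, 41209): 41209 = 2·14161 + 12887; 14161 = 1·12887 + 1274; 12887 = 10·1274 + 147; 1274 = 8·147 + 98; 147 = 1·98 + 49; 98 = 2·49 + 0 → 49
gcd(49, 67081): 67081 = 1369·49 + 0 → 49

49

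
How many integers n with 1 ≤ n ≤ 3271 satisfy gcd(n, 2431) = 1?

2431 = 11·13·17. Inclusion–exclusion on these primes:
3271 − ⌊3271/11⌋ − ⌊3271/13⌋ − ⌊3271/17⌋ + ⌊3271/143⌋ + ⌊3271/187⌋ + ⌊3271/221⌋ − ⌊3271/2431⌋ = 2583

2583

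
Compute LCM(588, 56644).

588 = 2² · 3 · 7²; 56644 = 2² · 7² · 17²
max exponents: 2² · 3 · 7² · 17² = 169932

169932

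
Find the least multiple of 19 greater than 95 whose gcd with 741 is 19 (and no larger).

133

Multiples of 19 above 95: 19·6, 19·7, … . Need the cofactor coprime to 741/19 = 39.
Checking s = 6, 7, … the first with gcd(s, 39) = 1 is s = 7, giving 133.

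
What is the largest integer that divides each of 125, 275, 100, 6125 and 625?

gcd(125, 275): 275 = 2·125 + 25; 125 = 5·25 + 0 → 25
gcd(25, 100): 100 = 4·25 + 0 → 25
gcd(25, 6125): 6125 = 245·25 + 0 → 25
gcd(25, 625): 625 = 25·25 + 0 → 25

25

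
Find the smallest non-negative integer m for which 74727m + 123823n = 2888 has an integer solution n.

121

Reduce mod 123823: 74727m ≡ 2888 (mod 123823). With g = gcd(74727, 123823) = 361 dividing 2888, divide through: 207m ≡ 8 (mod 343).
Since gcd(207, 343) = 1, m ≡ 8·(207)⁻¹ ≡ 121 (mod 343). Smallest non-negative: 121.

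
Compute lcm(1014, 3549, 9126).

63882

1014 = 2 · 3 · 13²; 3549 = 3 · 7 · 13²; 9126 = 2 · 3³ · 13²
lcm takes max exponent of each prime: 2 · 3³ · 7 · 13² = 63882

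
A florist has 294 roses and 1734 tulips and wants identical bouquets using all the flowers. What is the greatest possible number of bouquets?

6

Euclid: 1734 = 5·294 + 264; 294 = 1·264 + 30; 264 = 8·30 + 24; 30 = 1·24 + 6; 24 = 4·6 + 0. Last nonzero remainder: 6.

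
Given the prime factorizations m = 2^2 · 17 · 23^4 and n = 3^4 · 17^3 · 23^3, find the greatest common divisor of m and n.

206839

min exponent per shared prime: 17 · 23^3 = 206839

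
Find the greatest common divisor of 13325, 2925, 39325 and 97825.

gcd(13325, 2925): 13325 = 4·2925 + 1625; 2925 = 1·1625 + 1300; 1625 = 1·1300 + 325; 1300 = 4·325 + 0 → 325
gcd(325, 39325): 39325 = 121·325 + 0 → 325
gcd(325, 97825): 97825 = 301·325 + 0 → 325

325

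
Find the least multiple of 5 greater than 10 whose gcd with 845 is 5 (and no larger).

845 = 5·169. Any a with gcd(a, 845) = 5 is a multiple of 5, say 5s, with s coprime to 169.
Need s > 10/5, so s ≥ 3. First s ≥ 3 with gcd(s, 169) = 1 is s = 3. Thus a = 5·3 = 15.

15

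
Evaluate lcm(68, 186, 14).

44268

68 = 2² · 17; 186 = 2 · 3 · 31; 14 = 2 · 7
lcm takes max exponent of each prime: 2² · 3 · 7 · 17 · 31 = 44268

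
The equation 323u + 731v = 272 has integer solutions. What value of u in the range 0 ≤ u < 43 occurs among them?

Euclid: 731 = 2·323 + 85; 323 = 3·85 + 68; 85 = 1·68 + 17; 68 = 4·17 + 0 → gcd = 17; 272 = 17·16.
Back-substitution yields 323·(-9) + 731·(4) = 17, so one solution is u = -9·16 = -144, v = 4·16 = 64.
Solutions in u differ by 731/17 = 43; the one in [0, 43) is -144 mod 43 = 28.

28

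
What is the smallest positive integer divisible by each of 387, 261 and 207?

lcm(387, 261) = 387·261/gcd = 101007/9 = 11223
lcm(11223, 207) = 11223·207/gcd = 2323161/9 = 258129

258129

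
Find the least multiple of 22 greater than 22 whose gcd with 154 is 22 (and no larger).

Multiples of 22 above 22: 22·2, 22·3, … . Need the cofactor coprime to 154/22 = 7.
Checking s = 2, 3, … the first with gcd(s, 7) = 1 is s = 2, giving 44.

44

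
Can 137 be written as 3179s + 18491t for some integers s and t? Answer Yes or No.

gcd(3179, 18491): 18491 = 5·3179 + 2596; 3179 = 1·2596 + 583; 2596 = 4·583 + 264; 583 = 2·264 + 55; 264 = 4·55 + 44; 55 = 1·44 + 11; 44 = 4·11 + 0 → 11
11 does not divide 137, so a solution does not exist.

No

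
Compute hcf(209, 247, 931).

209 = 11 · 19; 247 = 13 · 19; 931 = 7² · 19
gcd takes min exponent of each prime: 19 = 19

19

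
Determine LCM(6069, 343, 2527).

107354541

lcm(6069, 343) = 6069·343/gcd = 2081667/7 = 297381
lcm(297381, 2527) = 297381·2527/gcd = 751481787/7 = 107354541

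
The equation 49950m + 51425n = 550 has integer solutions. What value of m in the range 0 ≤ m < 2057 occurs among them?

Euclid: 51425 = 1·49950 + 1475; 49950 = 33·1475 + 1275; 1475 = 1·1275 + 200; 1275 = 6·200 + 75; 200 = 2·75 + 50; 75 = 1·50 + 25; 50 = 2·25 + 0 → gcd = 25; 550 = 25·22.
Back-substitution yields 49950·(767) + 51425·(-745) = 25, so one solution is m = 767·22 = 16874, n = -745·22 = -16390.
Solutions in m differ by 51425/25 = 2057; the one in [0, 2057) is 16874 mod 2057 = 418.

418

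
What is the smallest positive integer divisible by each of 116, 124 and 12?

10788

116 = 2² · 29; 124 = 2² · 31; 12 = 2² · 3
lcm takes max exponent of each prime: 2² · 3 · 29 · 31 = 10788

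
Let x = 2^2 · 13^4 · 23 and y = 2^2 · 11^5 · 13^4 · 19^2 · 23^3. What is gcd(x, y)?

2627612

min exponent per shared prime: 2^2 · 13^4 · 23 = 2627612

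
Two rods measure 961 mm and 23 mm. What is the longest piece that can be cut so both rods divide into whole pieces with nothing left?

1

Euclid: 961 = 41·23 + 18; 23 = 1·18 + 5; 18 = 3·5 + 3; 5 = 1·3 + 2; 3 = 1·2 + 1; 2 = 2·1 + 0. Last nonzero remainder: 1.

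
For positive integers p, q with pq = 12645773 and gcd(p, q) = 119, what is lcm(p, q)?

106267

Since gcd(p,q)·lcm(p,q) = pq, lcm = 12645773/119 = 106267.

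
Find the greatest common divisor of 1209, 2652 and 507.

39

gcd(1209, 2652): 2652 = 2·1209 + 234; 1209 = 5·234 + 39; 234 = 6·39 + 0 → 39
gcd(39, 507): 507 = 13·39 + 0 → 39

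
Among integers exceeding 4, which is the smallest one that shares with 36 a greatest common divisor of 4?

gcd(t, 36) = 4 forces 4 | t; write t = 4s. Then gcd(4s, 4·9) = 4·gcd(s, 9), so need gcd(s, 9) = 1.
4s > 4 gives s ≥ 2. The least s ≥ 2 coprime to 9 is 2, so t = 4·2 = 8.

8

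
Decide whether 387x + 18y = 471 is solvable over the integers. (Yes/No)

gcd(387, 18): 387 = 21·18 + 9; 18 = 2·9 + 0 → 9
9 does not divide 471, so a solution does not exist.

No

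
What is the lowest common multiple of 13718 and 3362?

13718 = 2 · 19³; 3362 = 2 · 41²
max exponents: 2 · 19³ · 41² = 23059958

23059958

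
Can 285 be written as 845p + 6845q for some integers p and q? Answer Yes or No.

Yes

gcd(845, 6845): 6845 = 8·845 + 85; 845 = 9·85 + 80; 85 = 1·80 + 5; 80 = 16·5 + 0 → 5
5 divides 285, so a solution exists.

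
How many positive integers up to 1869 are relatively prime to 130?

690

130 = 2·5·13. Inclusion–exclusion on these primes:
1869 − ⌊1869/2⌋ − ⌊1869/5⌋ − ⌊1869/13⌋ + ⌊1869/10⌋ + ⌊1869/26⌋ + ⌊1869/65⌋ − ⌊1869/130⌋ = 690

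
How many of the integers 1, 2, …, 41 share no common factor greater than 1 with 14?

18

14 = 2·7. Inclusion–exclusion on these primes:
41 − ⌊41/2⌋ − ⌊41/7⌋ + ⌊41/14⌋ = 18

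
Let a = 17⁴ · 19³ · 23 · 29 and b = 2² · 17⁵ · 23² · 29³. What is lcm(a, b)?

502591416016037212

max exponent per prime: 2² · 17⁵ · 19³ · 23² · 29³ = 502591416016037212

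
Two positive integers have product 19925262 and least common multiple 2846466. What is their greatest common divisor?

7

gcd·lcm = product, so gcd = 19925262/2846466 = 7.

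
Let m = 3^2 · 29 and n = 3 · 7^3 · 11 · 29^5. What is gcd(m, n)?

87

min exponent per shared prime: 3 · 29 = 87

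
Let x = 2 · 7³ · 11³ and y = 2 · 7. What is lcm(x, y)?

max exponent per prime: 2 · 7³ · 11³ = 913066

913066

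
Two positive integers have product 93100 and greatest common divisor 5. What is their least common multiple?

gcd·lcm = product, so lcm = 93100/5 = 18620.

18620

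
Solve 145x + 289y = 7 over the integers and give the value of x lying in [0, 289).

Reduce mod 289: 145x ≡ 7 (mod 289). With g = gcd(145, 289) = 1 dividing 7, divide through: 145x ≡ 7 (mod 289).
Since gcd(145, 289) = 1, x ≡ 7·(145)⁻¹ ≡ 14 (mod 289). Smallest non-negative: 14.

14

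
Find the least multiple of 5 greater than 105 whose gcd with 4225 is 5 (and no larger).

110

gcd(m, 4225) = 5 forces 5 | m; write m = 5s. Then gcd(5s, 5·845) = 5·gcd(s, 845), so need gcd(s, 845) = 1.
5s > 105 gives s ≥ 22. The least s ≥ 22 coprime to 845 is 22, so m = 5·22 = 110.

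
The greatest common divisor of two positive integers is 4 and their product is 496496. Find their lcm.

124124

gcd·lcm = product, so lcm = 496496/4 = 124124.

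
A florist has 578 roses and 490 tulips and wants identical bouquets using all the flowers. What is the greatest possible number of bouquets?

578 = 2 · 17²
490 = 2 · 5 · 7²
Common: 2 = 2

2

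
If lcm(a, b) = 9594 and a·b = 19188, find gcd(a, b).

From gcd × lcm = ab: gcd = 19188 / 9594 = 2.

2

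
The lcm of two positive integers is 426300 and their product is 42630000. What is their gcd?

100

gcd·lcm = product, so gcd = 42630000/426300 = 100.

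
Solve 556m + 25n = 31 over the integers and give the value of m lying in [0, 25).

Euclid: 556 = 22·25 + 6; 25 = 4·6 + 1; 6 = 6·1 + 0 → gcd = 1; 31 = 1·31.
Back-substitution yields 556·(-4) + 25·(89) = 1, so one solution is m = -4·31 = -124, n = 89·31 = 2759.
Solutions in m differ by 25/1 = 25; the one in [0, 25) is -124 mod 25 = 1.

1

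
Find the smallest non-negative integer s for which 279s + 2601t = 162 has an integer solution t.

215

Reduce mod 2601: 279s ≡ 162 (mod 2601). With g = gcd(279, 2601) = 9 dividing 162, divide through: 31s ≡ 18 (mod 289).
Since gcd(31, 289) = 1, s ≡ 18·(31)⁻¹ ≡ 215 (mod 289). Smallest non-negative: 215.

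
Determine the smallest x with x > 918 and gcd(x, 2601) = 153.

Multiples of 153 above 918: 153·7, 153·8, … . Need the cofactor coprime to 2601/153 = 17.
Checking s = 7, 8, … the first with gcd(s, 17) = 1 is s = 7, giving 1071.

1071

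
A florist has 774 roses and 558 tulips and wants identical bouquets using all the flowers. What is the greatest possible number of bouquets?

Euclid: 774 = 1·558 + 216; 558 = 2·216 + 126; 216 = 1·126 + 90; 126 = 1·90 + 36; 90 = 2·36 + 18; 36 = 2·18 + 0. Last nonzero remainder: 18.

18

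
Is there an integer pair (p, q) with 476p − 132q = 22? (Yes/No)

No

By Bézout, 476p − 132q = 22 has integer solutions iff gcd(476, 132) | 22.
Euclid: 476 = 3·132 + 80; 132 = 1·80 + 52; 80 = 1·52 + 28; 52 = 1·28 + 24; 28 = 1·24 + 4; 24 = 6·4 + 0. gcd = 4; 22 mod 4 = 2. No.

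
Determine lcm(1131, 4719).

gcd first: 4719 = 4·1131 + 195; 1131 = 5·195 + 156; 195 = 1·156 + 39; 156 = 4·39 + 0 → gcd = 39
lcm = 1131·4719/gcd = 5337189/39 = 136851

136851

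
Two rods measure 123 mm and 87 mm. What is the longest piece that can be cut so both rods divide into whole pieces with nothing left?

3

Euclid: 123 = 1·87 + 36; 87 = 2·36 + 15; 36 = 2·15 + 6; 15 = 2·6 + 3; 6 = 2·3 + 0. Last nonzero remainder: 3.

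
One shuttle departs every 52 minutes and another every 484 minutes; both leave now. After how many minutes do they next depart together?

gcd first: 484 = 9·52 + 16; 52 = 3·16 + 4; 16 = 4·4 + 0 → gcd = 4
lcm = 52·484/gcd = 25168/4 = 6292

6292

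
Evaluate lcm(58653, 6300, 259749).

181824300

58653 = 3² · 7³ · 19; 6300 = 2² · 3² · 5² · 7; 259749 = 3² · 7² · 19 · 31
lcm takes max exponent of each prime: 2² · 3² · 5² · 7³ · 19 · 31 = 181824300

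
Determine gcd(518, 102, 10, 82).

gcd(518, 102): 518 = 5·102 + 8; 102 = 12·8 + 6; 8 = 1·6 + 2; 6 = 3·2 + 0 → 2
gcd(2, 10): 10 = 5·2 + 0 → 2
gcd(2, 82): 82 = 41·2 + 0 → 2

2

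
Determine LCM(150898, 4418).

333333682

150898 = 2 · 11 · 19³; 4418 = 2 · 47²
max exponents: 2 · 11 · 19³ · 47² = 333333682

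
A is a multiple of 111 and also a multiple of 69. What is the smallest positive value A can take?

111 = 3 · 37; 69 = 3 · 23
max exponents: 3 · 23 · 37 = 2553

2553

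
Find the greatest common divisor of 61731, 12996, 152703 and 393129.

3249

gcd(61731, 12996): 61731 = 4·12996 + 9747; 12996 = 1·9747 + 3249; 9747 = 3·3249 + 0 → 3249
gcd(3249, 152703): 152703 = 47·3249 + 0 → 3249
gcd(3249, 393129): 393129 = 121·3249 + 0 → 3249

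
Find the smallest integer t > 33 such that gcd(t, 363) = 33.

66

gcd(t, 363) = 33 forces 33 | t; write t = 33s. Then gcd(33s, 33·11) = 33·gcd(s, 11), so need gcd(s, 11) = 1.
33s > 33 gives s ≥ 2. The least s ≥ 2 coprime to 11 is 2, so t = 33·2 = 66.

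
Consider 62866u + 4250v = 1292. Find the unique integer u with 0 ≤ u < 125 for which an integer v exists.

37

gcd(62866, 4250) = 34 (Euclid: 62866 = 14·4250 + 3366; 4250 = 1·3366 + 884; 3366 = 3·884 + 714; 884 = 1·714 + 170; 714 = 4·170 + 34; 170 = 5·34 + 0), and 34 | 1292.
Extended Euclid: 62866·(24) + 4250·(-355) = 34. Scale by 38: u₀ = 912.
General solution u = u₀ + 125t; reducing mod 125 gives u = 37 (and v = -547).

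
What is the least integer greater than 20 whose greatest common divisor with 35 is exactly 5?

gcd(t, 35) = 5 forces 5 | t; write t = 5s. Then gcd(5s, 5·7) = 5·gcd(s, 7), so need gcd(s, 7) = 1.
5s > 20 gives s ≥ 5. The least s ≥ 5 coprime to 7 is 5, so t = 5·5 = 25.

25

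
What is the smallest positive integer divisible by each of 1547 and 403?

gcd first: 1547 = 3·403 + 338; 403 = 1·338 + 65; 338 = 5·65 + 13; 65 = 5·13 + 0 → gcd = 13
lcm = 1547·403/gcd = 623441/13 = 47957

47957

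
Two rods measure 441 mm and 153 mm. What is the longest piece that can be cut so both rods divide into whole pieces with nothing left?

9

441 = 3² · 7²
153 = 3² · 17
Common: 3² = 9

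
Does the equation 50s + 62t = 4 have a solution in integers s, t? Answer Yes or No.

Yes

By Bézout, 50s + 62t = 4 has integer solutions iff gcd(50, 62) | 4.
Euclid: 62 = 1·50 + 12; 50 = 4·12 + 2; 12 = 6·2 + 0. gcd = 2; 4 mod 2 = 0. Yes.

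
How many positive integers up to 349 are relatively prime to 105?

160

Prime factors of 105: 3, 5, 7. Count integers ≤ 349 divisible by none of them.
By inclusion–exclusion: 349 − ⌊349/3⌋ − ⌊349/5⌋ − ⌊349/7⌋ + ⌊349/15⌋ + ⌊349/21⌋ + ⌊349/35⌋ − ⌊349/105⌋ = 160.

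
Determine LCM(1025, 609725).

24998725

gcd first: 609725 = 594·1025 + 875; 1025 = 1·875 + 150; 875 = 5·150 + 125; 150 = 1·125 + 25; 125 = 5·25 + 0 → gcd = 25
lcm = 1025·609725/gcd = 624968125/25 = 24998725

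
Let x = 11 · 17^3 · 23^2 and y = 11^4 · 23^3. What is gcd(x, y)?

5819

min exponent per shared prime: 11 · 23^2 = 5819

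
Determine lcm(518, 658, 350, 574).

lcm(518, 658) = 518·658/gcd = 340844/14 = 24346
lcm(24346, 350) = 24346·350/gcd = 8521100/14 = 608650
lcm(608650, 574) = 608650·574/gcd = 349365100/14 = 24954650

24954650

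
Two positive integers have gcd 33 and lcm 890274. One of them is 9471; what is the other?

p·q = gcd·lcm = 33·890274 = 29379042, so q = 29379042/9471 = 3102.

3102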